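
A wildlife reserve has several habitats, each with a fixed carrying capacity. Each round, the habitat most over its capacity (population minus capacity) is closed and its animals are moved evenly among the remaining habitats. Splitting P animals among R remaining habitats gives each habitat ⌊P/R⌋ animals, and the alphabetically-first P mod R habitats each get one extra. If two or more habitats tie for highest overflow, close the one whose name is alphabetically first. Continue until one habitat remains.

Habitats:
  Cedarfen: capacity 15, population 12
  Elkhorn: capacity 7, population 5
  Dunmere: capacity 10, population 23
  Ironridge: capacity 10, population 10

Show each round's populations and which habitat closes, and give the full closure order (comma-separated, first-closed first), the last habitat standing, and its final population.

Closure order: Dunmere, Ironridge, Cedarfen
Last habitat: Elkhorn with 50 animals

Round 1: Cedarfen=12 Dunmere=23 Elkhorn=5 Ironridge=10 → close Dunmere (overflow 13)
  23÷3 = 7 each, +1 to first 2
Round 2: Cedarfen=20 Elkhorn=13 Ironridge=17 → close Ironridge (overflow 7)
  17÷2 = 8 each, +1 to first 1
Round 3: Cedarfen=29 Elkhorn=21 → close Cedarfen (overflow 14)
  29÷1 = 29 each, +1 to first 0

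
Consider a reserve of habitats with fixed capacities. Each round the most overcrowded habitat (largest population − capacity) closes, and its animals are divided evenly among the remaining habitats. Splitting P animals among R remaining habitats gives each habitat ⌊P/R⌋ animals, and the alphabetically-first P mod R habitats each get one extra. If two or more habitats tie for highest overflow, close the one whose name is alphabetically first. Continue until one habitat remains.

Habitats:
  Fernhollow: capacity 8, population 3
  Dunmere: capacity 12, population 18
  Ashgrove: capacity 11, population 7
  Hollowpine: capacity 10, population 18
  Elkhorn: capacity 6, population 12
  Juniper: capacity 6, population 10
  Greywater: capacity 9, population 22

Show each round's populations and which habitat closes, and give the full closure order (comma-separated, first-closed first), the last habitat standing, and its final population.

Closure order: Greywater, Hollowpine, Dunmere, Elkhorn, Juniper, Ashgrove
Last habitat: Fernhollow with 90 animals

Round 1: Ashgrove=7 Dunmere=18 Elkhorn=12 Fernhollow=3 Greywater=22 Hollowpine=18 Juniper=10 → close Greywater (overflow 13)
  22÷6 = 3 each, +1 to first 4
Round 2: Ashgrove=11 Dunmere=22 Elkhorn=16 Fernhollow=7 Hollowpine=21 Juniper=13 → close Hollowpine (overflow 11)
  21÷5 = 4 each, +1 to first 1
Round 3: Ashgrove=16 Dunmere=26 Elkhorn=20 Fernhollow=11 Juniper=17 → close Dunmere (overflow 14)
  26÷4 = 6 each, +1 to first 2
Round 4: Ashgrove=23 Elkhorn=27 Fernhollow=17 Juniper=23 → close Elkhorn (overflow 21)
  27÷3 = 9 each, +1 to first 0
Round 5: Ashgrove=32 Fernhollow=26 Juniper=32 → close Juniper (overflow 26)
  32÷2 = 16 each, +1 to first 0
Round 6: Ashgrove=48 Fernhollow=42 → close Ashgrove (overflow 37)
  48÷1 = 48 each, +1 to first 0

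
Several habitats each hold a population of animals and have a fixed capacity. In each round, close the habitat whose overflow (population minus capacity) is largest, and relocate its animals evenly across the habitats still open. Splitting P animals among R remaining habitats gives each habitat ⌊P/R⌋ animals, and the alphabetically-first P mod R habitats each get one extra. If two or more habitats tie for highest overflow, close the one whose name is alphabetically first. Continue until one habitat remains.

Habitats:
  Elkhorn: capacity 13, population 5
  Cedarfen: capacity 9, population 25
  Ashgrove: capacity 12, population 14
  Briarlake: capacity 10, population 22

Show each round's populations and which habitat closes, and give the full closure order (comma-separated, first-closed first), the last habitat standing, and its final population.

Round 1: Ashgrove=14 Briarlake=22 Cedarfen=25 Elkhorn=5 → close Cedarfen (overflow 16)
  25÷3 = 8 each, +1 to first 1
Round 2: Ashgrove=23 Briarlake=30 Elkhorn=13 → close Briarlake (overflow 20)
  30÷2 = 15 each, +1 to first 0
Round 3: Ashgrove=38 Elkhorn=28 → close Ashgrove (overflow 26)
  38÷1 = 38 each, +1 to first 0

Closure order: Cedarfen, Briarlake, Ashgrove
Last habitat: Elkhorn with 66 animals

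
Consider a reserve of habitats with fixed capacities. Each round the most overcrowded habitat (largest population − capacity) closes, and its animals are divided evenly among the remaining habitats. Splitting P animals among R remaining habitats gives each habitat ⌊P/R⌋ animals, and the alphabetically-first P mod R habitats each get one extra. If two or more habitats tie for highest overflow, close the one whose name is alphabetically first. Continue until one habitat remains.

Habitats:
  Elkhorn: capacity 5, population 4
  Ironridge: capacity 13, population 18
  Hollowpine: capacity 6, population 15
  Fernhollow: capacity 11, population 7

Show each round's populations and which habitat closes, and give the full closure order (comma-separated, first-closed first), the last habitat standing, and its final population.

Round 1: Elkhorn=4 Fernhollow=7 Hollowpine=15 Ironridge=18 → close Hollowpine (overflow 9)
  15÷3 = 5 each, +1 to first 0
Round 2: Elkhorn=9 Fernhollow=12 Ironridge=23 → close Ironridge (overflow 10)
  23÷2 = 11 each, +1 to first 1
Round 3: Elkhorn=21 Fernhollow=23 → close Elkhorn (overflow 16)
  21÷1 = 21 each, +1 to first 0

Closure order: Hollowpine, Ironridge, Elkhorn
Last habitat: Fernhollow with 44 animals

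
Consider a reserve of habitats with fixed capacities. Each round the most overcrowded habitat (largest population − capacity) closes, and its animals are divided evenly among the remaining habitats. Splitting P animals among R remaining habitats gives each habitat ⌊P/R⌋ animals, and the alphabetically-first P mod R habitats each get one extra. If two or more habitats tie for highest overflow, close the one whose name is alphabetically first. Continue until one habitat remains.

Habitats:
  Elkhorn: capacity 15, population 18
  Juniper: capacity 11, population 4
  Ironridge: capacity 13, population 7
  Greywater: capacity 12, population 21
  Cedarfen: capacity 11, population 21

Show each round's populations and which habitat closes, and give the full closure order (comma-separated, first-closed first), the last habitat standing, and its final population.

Closure order: Cedarfen, Greywater, Elkhorn, Ironridge
Last habitat: Juniper with 71 animals

Round 1: Cedarfen=21 Elkhorn=18 Greywater=21 Ironridge=7 Juniper=4 → close Cedarfen (overflow 10)
  21÷4 = 5 each, +1 to first 1
Round 2: Elkhorn=24 Greywater=26 Ironridge=12 Juniper=9 → close Greywater (overflow 14)
  26÷3 = 8 each, +1 to first 2
Round 3: Elkhorn=33 Ironridge=21 Juniper=17 → close Elkhorn (overflow 18)
  33÷2 = 16 each, +1 to first 1
Round 4: Ironridge=38 Juniper=33 → close Ironridge (overflow 25)
  38÷1 = 38 each, +1 to first 0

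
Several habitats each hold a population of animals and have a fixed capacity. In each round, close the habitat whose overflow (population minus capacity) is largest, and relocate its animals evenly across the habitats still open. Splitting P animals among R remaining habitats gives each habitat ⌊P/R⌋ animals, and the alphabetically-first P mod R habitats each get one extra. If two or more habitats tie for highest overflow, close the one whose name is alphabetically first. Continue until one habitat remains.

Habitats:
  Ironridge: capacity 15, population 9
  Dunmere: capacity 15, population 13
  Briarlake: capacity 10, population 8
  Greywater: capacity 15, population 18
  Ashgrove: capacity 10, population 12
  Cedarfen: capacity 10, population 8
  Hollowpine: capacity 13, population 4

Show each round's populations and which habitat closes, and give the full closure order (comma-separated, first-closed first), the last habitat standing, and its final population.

Round 1: Ashgrove=12 Briarlake=8 Cedarfen=8 Dunmere=13 Greywater=18 Hollowpine=4 Ironridge=9 → close Greywater (overflow 3)
  18÷6 = 3 each, +1 to first 0
Round 2: Ashgrove=15 Briarlake=11 Cedarfen=11 Dunmere=16 Hollowpine=7 Ironridge=12 → close Ashgrove (overflow 5)
  15÷5 = 3 each, +1 to first 0
Round 3: Briarlake=14 Cedarfen=14 Dunmere=19 Hollowpine=10 Ironridge=15 → close Briarlake (overflow 4)
  14÷4 = 3 each, +1 to first 2
Round 4: Cedarfen=18 Dunmere=23 Hollowpine=13 Ironridge=18 → close Cedarfen (overflow 8)
  18÷3 = 6 each, +1 to first 0
Round 5: Dunmere=29 Hollowpine=19 Ironridge=24 → close Dunmere (overflow 14)
  29÷2 = 14 each, +1 to first 1
Round 6: Hollowpine=34 Ironridge=38 → close Ironridge (overflow 23)
  38÷1 = 38 each, +1 to first 0

Closure order: Greywater, Ashgrove, Briarlake, Cedarfen, Dunmere, Ironridge
Last habitat: Hollowpine with 72 animals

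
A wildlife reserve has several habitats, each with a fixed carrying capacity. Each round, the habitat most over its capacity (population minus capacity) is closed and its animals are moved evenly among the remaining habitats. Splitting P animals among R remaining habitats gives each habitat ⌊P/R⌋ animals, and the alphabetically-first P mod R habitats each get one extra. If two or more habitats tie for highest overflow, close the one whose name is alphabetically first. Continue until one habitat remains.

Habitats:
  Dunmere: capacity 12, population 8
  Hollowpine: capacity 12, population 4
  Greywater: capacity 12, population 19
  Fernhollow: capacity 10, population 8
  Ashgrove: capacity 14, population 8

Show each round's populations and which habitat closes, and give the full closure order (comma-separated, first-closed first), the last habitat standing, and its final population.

Round 1: Ashgrove=8 Dunmere=8 Fernhollow=8 Greywater=19 Hollowpine=4 → close Greywater (overflow 7)
  19÷4 = 4 each, +1 to first 3
Round 2: Ashgrove=13 Dunmere=13 Fernhollow=13 Hollowpine=8 → close Fernhollow (overflow 3)
  13÷3 = 4 each, +1 to first 1
Round 3: Ashgrove=18 Dunmere=17 Hollowpine=12 → close Dunmere (overflow 5)
  17÷2 = 8 each, +1 to first 1
Round 4: Ashgrove=27 Hollowpine=20 → close Ashgrove (overflow 13)
  27÷1 = 27 each, +1 to first 0

Closure order: Greywater, Fernhollow, Dunmere, Ashgrove
Last habitat: Hollowpine with 47 animals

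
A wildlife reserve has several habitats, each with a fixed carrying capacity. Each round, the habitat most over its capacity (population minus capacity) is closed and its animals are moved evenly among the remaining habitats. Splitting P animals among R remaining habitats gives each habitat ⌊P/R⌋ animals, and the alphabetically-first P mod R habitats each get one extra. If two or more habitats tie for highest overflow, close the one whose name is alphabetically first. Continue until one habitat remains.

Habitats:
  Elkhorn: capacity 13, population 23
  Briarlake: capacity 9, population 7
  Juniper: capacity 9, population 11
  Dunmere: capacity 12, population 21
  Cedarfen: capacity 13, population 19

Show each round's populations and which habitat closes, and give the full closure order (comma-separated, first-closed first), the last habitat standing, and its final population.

Closure order: Elkhorn, Dunmere, Cedarfen, Juniper
Last habitat: Briarlake with 81 animals

Round 1: Briarlake=7 Cedarfen=19 Dunmere=21 Elkhorn=23 Juniper=11 → close Elkhorn (overflow 10)
  23÷4 = 5 each, +1 to first 3
Round 2: Briarlake=13 Cedarfen=25 Dunmere=27 Juniper=16 → close Dunmere (overflow 15)
  27÷3 = 9 each, +1 to first 0
Round 3: Briarlake=22 Cedarfen=34 Juniper=25 → close Cedarfen (overflow 21)
  34÷2 = 17 each, +1 to first 0
Round 4: Briarlake=39 Juniper=42 → close Juniper (overflow 33)
  42÷1 = 42 each, +1 to first 0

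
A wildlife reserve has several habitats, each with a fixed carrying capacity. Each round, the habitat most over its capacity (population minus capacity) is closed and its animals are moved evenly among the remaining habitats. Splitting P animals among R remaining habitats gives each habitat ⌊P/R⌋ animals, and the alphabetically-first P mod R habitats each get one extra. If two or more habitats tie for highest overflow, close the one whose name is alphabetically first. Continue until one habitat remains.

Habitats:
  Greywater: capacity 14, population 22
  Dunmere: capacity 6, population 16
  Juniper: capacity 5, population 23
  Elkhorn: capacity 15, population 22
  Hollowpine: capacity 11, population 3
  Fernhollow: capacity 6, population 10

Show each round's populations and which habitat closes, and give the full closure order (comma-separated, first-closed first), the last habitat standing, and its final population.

Round 1: Dunmere=16 Elkhorn=22 Fernhollow=10 Greywater=22 Hollowpine=3 Juniper=23 → close Juniper (overflow 18)
  23÷5 = 4 each, +1 to first 3
Round 2: Dunmere=21 Elkhorn=27 Fernhollow=15 Greywater=26 Hollowpine=7 → close Dunmere (overflow 15)
  21÷4 = 5 each, +1 to first 1
Round 3: Elkhorn=33 Fernhollow=20 Greywater=31 Hollowpine=12 → close Elkhorn (overflow 18)
  33÷3 = 11 each, +1 to first 0
Round 4: Fernhollow=31 Greywater=42 Hollowpine=23 → close Greywater (overflow 28)
  42÷2 = 21 each, +1 to first 0
Round 5: Fernhollow=52 Hollowpine=44 → close Fernhollow (overflow 46)
  52÷1 = 52 each, +1 to first 0

Closure order: Juniper, Dunmere, Elkhorn, Greywater, Fernhollow
Last habitat: Hollowpine with 96 animals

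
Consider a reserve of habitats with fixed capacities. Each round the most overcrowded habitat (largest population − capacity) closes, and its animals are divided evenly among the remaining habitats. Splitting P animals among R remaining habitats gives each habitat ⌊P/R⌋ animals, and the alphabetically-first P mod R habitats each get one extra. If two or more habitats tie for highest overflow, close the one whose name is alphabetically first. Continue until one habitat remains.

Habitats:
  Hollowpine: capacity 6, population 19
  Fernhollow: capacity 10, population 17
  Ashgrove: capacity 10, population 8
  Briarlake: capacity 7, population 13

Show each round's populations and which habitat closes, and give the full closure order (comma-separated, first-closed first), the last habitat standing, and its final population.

Round 1: Ashgrove=8 Briarlake=13 Fernhollow=17 Hollowpine=19 → close Hollowpine (overflow 13)
  19÷3 = 6 each, +1 to first 1
Round 2: Ashgrove=15 Briarlake=19 Fernhollow=23 → close Fernhollow (overflow 13)
  23÷2 = 11 each, +1 to first 1
Round 3: Ashgrove=27 Briarlake=30 → close Briarlake (overflow 23)
  30÷1 = 30 each, +1 to first 0

Closure order: Hollowpine, Fernhollow, Briarlake
Last habitat: Ashgrove with 57 animals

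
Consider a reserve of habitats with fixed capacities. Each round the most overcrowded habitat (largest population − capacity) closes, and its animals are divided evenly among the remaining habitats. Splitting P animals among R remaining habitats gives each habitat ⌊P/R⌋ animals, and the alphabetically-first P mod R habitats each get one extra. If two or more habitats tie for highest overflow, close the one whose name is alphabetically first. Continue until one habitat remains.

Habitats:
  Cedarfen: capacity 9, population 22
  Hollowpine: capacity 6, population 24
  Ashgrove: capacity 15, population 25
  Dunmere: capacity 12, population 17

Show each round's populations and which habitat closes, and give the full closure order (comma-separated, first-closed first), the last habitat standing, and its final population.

Round 1: Ashgrove=25 Cedarfen=22 Dunmere=17 Hollowpine=24 → close Hollowpine (overflow 18)
  24÷3 = 8 each, +1 to first 0
Round 2: Ashgrove=33 Cedarfen=30 Dunmere=25 → close Cedarfen (overflow 21)
  30÷2 = 15 each, +1 to first 0
Round 3: Ashgrove=48 Dunmere=40 → close Ashgrove (overflow 33)
  48÷1 = 48 each, +1 to first 0

Closure order: Hollowpine, Cedarfen, Ashgrove
Last habitat: Dunmere with 88 animals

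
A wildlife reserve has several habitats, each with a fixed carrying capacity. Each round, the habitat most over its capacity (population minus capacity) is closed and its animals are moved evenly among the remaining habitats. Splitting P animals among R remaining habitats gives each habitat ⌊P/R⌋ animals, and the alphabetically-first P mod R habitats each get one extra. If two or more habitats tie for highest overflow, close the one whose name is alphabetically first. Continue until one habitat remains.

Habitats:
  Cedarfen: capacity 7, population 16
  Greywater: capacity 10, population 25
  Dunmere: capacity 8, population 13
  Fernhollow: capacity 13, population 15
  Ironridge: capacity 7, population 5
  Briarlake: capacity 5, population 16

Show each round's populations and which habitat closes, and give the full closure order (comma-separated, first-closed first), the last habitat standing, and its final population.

Round 1: Briarlake=16 Cedarfen=16 Dunmere=13 Fernhollow=15 Greywater=25 Ironridge=5 → close Greywater (overflow 15)
  25÷5 = 5 each, +1 to first 0
Round 2: Briarlake=21 Cedarfen=21 Dunmere=18 Fernhollow=20 Ironridge=10 → close Briarlake (overflow 16)
  21÷4 = 5 each, +1 to first 1
Round 3: Cedarfen=27 Dunmere=23 Fernhollow=25 Ironridge=15 → close Cedarfen (overflow 20)
  27÷3 = 9 each, +1 to first 0
Round 4: Dunmere=32 Fernhollow=34 Ironridge=24 → close Dunmere (overflow 24)
  32÷2 = 16 each, +1 to first 0
Round 5: Fernhollow=50 Ironridge=40 → close Fernhollow (overflow 37)
  50÷1 = 50 each, +1 to first 0

Closure order: Greywater, Briarlake, Cedarfen, Dunmere, Fernhollow
Last habitat: Ironridge with 90 animals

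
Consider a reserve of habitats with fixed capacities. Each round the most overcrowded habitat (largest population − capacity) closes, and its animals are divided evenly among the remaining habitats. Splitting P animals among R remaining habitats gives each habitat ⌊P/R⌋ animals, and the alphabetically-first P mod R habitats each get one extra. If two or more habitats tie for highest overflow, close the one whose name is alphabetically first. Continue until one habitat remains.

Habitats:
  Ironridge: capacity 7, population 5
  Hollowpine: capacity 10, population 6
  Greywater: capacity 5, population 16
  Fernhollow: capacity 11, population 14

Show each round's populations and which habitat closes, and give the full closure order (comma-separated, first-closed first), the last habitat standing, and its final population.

Round 1: Fernhollow=14 Greywater=16 Hollowpine=6 Ironridge=5 → close Greywater (overflow 11)
  16÷3 = 5 each, +1 to first 1
Round 2: Fernhollow=20 Hollowpine=11 Ironridge=10 → close Fernhollow (overflow 9)
  20÷2 = 10 each, +1 to first 0
Round 3: Hollowpine=21 Ironridge=20 → close Ironridge (overflow 13)
  20÷1 = 20 each, +1 to first 0

Closure order: Greywater, Fernhollow, Ironridge
Last habitat: Hollowpine with 41 animals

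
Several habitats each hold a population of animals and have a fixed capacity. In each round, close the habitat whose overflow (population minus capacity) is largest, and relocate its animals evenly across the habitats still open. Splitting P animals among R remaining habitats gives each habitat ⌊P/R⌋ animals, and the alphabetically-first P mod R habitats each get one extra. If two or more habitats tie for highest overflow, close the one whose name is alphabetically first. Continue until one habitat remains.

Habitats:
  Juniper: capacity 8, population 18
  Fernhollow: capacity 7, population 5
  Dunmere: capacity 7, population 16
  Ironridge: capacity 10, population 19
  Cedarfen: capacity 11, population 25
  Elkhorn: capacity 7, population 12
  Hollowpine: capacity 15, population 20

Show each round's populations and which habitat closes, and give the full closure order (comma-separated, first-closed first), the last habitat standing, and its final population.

Round 1: Cedarfen=25 Dunmere=16 Elkhorn=12 Fernhollow=5 Hollowpine=20 Ironridge=19 Juniper=18 → close Cedarfen (overflow 14)
  25÷6 = 4 each, +1 to first 1
Round 2: Dunmere=21 Elkhorn=16 Fernhollow=9 Hollowpine=24 Ironridge=23 Juniper=22 → close Dunmere (overflow 14)
  21÷5 = 4 each, +1 to first 1
Round 3: Elkhorn=21 Fernhollow=13 Hollowpine=28 Ironridge=27 Juniper=26 → close Juniper (overflow 18)
  26÷4 = 6 each, +1 to first 2
Round 4: Elkhorn=28 Fernhollow=20 Hollowpine=34 Ironridge=33 → close Ironridge (overflow 23)
  33÷3 = 11 each, +1 to first 0
Round 5: Elkhorn=39 Fernhollow=31 Hollowpine=45 → close Elkhorn (overflow 32)
  39÷2 = 19 each, +1 to first 1
Round 6: Fernhollow=51 Hollowpine=64 → close Hollowpine (overflow 49)
  64÷1 = 64 each, +1 to first 0

Closure order: Cedarfen, Dunmere, Juniper, Ironridge, Elkhorn, Hollowpine
Last habitat: Fernhollow with 115 animals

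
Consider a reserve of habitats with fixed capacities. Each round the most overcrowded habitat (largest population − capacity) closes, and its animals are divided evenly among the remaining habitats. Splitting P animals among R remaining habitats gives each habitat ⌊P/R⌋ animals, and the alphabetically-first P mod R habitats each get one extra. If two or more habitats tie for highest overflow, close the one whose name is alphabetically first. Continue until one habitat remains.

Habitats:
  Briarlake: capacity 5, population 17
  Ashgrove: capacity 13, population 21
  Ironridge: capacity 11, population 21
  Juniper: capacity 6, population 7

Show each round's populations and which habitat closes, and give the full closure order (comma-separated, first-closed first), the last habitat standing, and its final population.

Round 1: Ashgrove=21 Briarlake=17 Ironridge=21 Juniper=7 → close Briarlake (overflow 12)
  17÷3 = 5 each, +1 to first 2
Round 2: Ashgrove=27 Ironridge=27 Juniper=12 → close Ironridge (overflow 16)
  27÷2 = 13 each, +1 to first 1
Round 3: Ashgrove=41 Juniper=25 → close Ashgrove (overflow 28)
  41÷1 = 41 each, +1 to first 0

Closure order: Briarlake, Ironridge, Ashgrove
Last habitat: Juniper with 66 animals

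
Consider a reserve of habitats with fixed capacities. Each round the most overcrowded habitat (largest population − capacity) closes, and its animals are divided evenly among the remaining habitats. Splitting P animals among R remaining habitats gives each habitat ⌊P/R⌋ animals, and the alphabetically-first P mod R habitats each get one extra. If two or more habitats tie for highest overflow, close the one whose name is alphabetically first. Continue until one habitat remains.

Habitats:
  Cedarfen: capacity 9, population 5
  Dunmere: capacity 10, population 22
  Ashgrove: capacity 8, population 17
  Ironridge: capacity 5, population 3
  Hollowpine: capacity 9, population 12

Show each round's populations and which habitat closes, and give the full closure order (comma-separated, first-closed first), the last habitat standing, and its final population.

Closure order: Dunmere, Ashgrove, Hollowpine, Cedarfen
Last habitat: Ironridge with 59 animals

Round 1: Ashgrove=17 Cedarfen=5 Dunmere=22 Hollowpine=12 Ironridge=3 → close Dunmere (overflow 12)
  22÷4 = 5 each, +1 to first 2
Round 2: Ashgrove=23 Cedarfen=11 Hollowpine=17 Ironridge=8 → close Ashgrove (overflow 15)
  23÷3 = 7 each, +1 to first 2
Round 3: Cedarfen=19 Hollowpine=25 Ironridge=15 → close Hollowpine (overflow 16)
  25÷2 = 12 each, +1 to first 1
Round 4: Cedarfen=32 Ironridge=27 → close Cedarfen (overflow 23)
  32÷1 = 32 each, +1 to first 0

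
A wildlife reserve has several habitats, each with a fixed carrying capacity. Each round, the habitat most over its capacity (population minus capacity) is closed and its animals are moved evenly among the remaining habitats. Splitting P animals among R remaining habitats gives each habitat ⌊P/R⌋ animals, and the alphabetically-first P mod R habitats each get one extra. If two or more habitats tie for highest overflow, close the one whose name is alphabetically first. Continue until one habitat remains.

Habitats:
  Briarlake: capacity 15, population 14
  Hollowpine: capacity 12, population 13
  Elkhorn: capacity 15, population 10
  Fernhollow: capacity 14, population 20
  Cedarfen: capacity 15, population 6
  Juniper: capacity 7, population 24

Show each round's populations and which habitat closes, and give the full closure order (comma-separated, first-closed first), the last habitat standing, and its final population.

Closure order: Juniper, Fernhollow, Briarlake, Hollowpine, Elkhorn
Last habitat: Cedarfen with 87 animals

Round 1: Briarlake=14 Cedarfen=6 Elkhorn=10 Fernhollow=20 Hollowpine=13 Juniper=24 → close Juniper (overflow 17)
  24÷5 = 4 each, +1 to first 4
Round 2: Briarlake=19 Cedarfen=11 Elkhorn=15 Fernhollow=25 Hollowpine=17 → close Fernhollow (overflow 11)
  25÷4 = 6 each, +1 to first 1
Round 3: Briarlake=26 Cedarfen=17 Elkhorn=21 Hollowpine=23 → close Briarlake (overflow 11)
  26÷3 = 8 each, +1 to first 2
Round 4: Cedarfen=26 Elkhorn=30 Hollowpine=31 → close Hollowpine (overflow 19)
  31÷2 = 15 each, +1 to first 1
Round 5: Cedarfen=42 Elkhorn=45 → close Elkhorn (overflow 30)
  45÷1 = 45 each, +1 to first 0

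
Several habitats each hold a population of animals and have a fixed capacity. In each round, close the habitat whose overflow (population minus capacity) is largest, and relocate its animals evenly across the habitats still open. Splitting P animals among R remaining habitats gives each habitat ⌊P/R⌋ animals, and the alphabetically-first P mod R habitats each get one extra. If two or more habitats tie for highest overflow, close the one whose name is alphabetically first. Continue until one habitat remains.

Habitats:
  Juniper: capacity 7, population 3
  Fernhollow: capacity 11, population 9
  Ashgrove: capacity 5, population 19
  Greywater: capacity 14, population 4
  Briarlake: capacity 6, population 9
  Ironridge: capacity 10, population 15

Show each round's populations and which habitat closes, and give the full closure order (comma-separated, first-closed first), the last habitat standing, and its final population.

Closure order: Ashgrove, Ironridge, Briarlake, Fernhollow, Juniper
Last habitat: Greywater with 59 animals

Round 1: Ashgrove=19 Briarlake=9 Fernhollow=9 Greywater=4 Ironridge=15 Juniper=3 → close Ashgrove (overflow 14)
  19÷5 = 3 each, +1 to first 4
Round 2: Briarlake=13 Fernhollow=13 Greywater=8 Ironridge=19 Juniper=6 → close Ironridge (overflow 9)
  19÷4 = 4 each, +1 to first 3
Round 3: Briarlake=18 Fernhollow=18 Greywater=13 Juniper=10 → close Briarlake (overflow 12)
  18÷3 = 6 each, +1 to first 0
Round 4: Fernhollow=24 Greywater=19 Juniper=16 → close Fernhollow (overflow 13)
  24÷2 = 12 each, +1 to first 0
Round 5: Greywater=31 Juniper=28 → close Juniper (overflow 21)
  28÷1 = 28 each, +1 to first 0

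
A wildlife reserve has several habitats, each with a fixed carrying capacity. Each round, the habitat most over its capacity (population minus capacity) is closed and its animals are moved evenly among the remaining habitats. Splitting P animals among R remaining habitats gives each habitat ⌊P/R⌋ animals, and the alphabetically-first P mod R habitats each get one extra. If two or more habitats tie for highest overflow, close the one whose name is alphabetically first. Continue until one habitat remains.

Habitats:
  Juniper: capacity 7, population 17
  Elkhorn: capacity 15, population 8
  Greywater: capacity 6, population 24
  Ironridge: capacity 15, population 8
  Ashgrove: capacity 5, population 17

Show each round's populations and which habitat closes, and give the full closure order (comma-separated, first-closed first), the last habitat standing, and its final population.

Round 1: Ashgrove=17 Elkhorn=8 Greywater=24 Ironridge=8 Juniper=17 → close Greywater (overflow 18)
  24÷4 = 6 each, +1 to first 0
Round 2: Ashgrove=23 Elkhorn=14 Ironridge=14 Juniper=23 → close Ashgrove (overflow 18)
  23÷3 = 7 each, +1 to first 2
Round 3: Elkhorn=22 Ironridge=22 Juniper=30 → close Juniper (overflow 23)
  30÷2 = 15 each, +1 to first 0
Round 4: Elkhorn=37 Ironridge=37 → close Elkhorn (overflow 22)
  37÷1 = 37 each, +1 to first 0

Closure order: Greywater, Ashgrove, Juniper, Elkhorn
Last habitat: Ironridge with 74 animals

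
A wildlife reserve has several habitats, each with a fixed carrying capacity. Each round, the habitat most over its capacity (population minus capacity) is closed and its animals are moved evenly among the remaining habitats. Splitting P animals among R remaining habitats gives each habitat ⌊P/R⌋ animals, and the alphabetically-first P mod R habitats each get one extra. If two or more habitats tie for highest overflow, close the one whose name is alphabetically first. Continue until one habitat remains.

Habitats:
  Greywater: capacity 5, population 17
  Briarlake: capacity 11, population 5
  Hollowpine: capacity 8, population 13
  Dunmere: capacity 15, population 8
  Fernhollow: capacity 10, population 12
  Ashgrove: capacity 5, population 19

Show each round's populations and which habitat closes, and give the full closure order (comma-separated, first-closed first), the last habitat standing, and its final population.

Round 1: Ashgrove=19 Briarlake=5 Dunmere=8 Fernhollow=12 Greywater=17 Hollowpine=13 → close Ashgrove (overflow 14)
  19÷5 = 3 each, +1 to first 4
Round 2: Briarlake=9 Dunmere=12 Fernhollow=16 Greywater=21 Hollowpine=16 → close Greywater (overflow 16)
  21÷4 = 5 each, +1 to first 1
Round 3: Briarlake=15 Dunmere=17 Fernhollow=21 Hollowpine=21 → close Hollowpine (overflow 13)
  21÷3 = 7 each, +1 to first 0
Round 4: Briarlake=22 Dunmere=24 Fernhollow=28 → close Fernhollow (overflow 18)
  28÷2 = 14 each, +1 to first 0
Round 5: Briarlake=36 Dunmere=38 → close Briarlake (overflow 25)
  36÷1 = 36 each, +1 to first 0

Closure order: Ashgrove, Greywater, Hollowpine, Fernhollow, Briarlake
Last habitat: Dunmere with 74 animals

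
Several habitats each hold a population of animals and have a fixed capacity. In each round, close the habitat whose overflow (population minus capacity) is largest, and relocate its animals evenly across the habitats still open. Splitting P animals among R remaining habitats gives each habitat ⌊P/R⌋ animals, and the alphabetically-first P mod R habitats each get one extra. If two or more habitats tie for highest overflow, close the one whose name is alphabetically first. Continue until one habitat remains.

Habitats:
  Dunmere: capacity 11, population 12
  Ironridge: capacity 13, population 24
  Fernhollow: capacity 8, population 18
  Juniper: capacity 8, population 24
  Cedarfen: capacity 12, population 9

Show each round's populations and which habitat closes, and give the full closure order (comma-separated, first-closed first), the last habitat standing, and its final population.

Closure order: Juniper, Ironridge, Fernhollow, Dunmere
Last habitat: Cedarfen with 87 animals

Round 1: Cedarfen=9 Dunmere=12 Fernhollow=18 Ironridge=24 Juniper=24 → close Juniper (overflow 16)
  24÷4 = 6 each, +1 to first 0
Round 2: Cedarfen=15 Dunmere=18 Fernhollow=24 Ironridge=30 → close Ironridge (overflow 17)
  30÷3 = 10 each, +1 to first 0
Round 3: Cedarfen=25 Dunmere=28 Fernhollow=34 → close Fernhollow (overflow 26)
  34÷2 = 17 each, +1 to first 0
Round 4: Cedarfen=42 Dunmere=45 → close Dunmere (overflow 34)
  45÷1 = 45 each, +1 to first 0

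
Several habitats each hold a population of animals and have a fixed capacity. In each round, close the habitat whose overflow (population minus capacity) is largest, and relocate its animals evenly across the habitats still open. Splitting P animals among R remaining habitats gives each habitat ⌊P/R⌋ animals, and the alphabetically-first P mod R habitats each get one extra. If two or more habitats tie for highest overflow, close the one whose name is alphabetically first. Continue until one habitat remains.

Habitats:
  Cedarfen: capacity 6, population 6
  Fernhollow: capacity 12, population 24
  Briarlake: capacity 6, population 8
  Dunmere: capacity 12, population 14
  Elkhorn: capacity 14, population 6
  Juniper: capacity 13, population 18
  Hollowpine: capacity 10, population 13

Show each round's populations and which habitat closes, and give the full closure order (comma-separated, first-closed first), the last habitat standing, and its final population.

Round 1: Briarlake=8 Cedarfen=6 Dunmere=14 Elkhorn=6 Fernhollow=24 Hollowpine=13 Juniper=18 → close Fernhollow (overflow 12)
  24÷6 = 4 each, +1 to first 0
Round 2: Briarlake=12 Cedarfen=10 Dunmere=18 Elkhorn=10 Hollowpine=17 Juniper=22 → close Juniper (overflow 9)
  22÷5 = 4 each, +1 to first 2
Round 3: Briarlake=17 Cedarfen=15 Dunmere=22 Elkhorn=14 Hollowpine=21 → close Briarlake (overflow 11)
  17÷4 = 4 each, +1 to first 1
Round 4: Cedarfen=20 Dunmere=26 Elkhorn=18 Hollowpine=25 → close Hollowpine (overflow 15)
  25÷3 = 8 each, +1 to first 1
Round 5: Cedarfen=29 Dunmere=34 Elkhorn=26 → close Cedarfen (overflow 23)
  29÷2 = 14 each, +1 to first 1
Round 6: Dunmere=49 Elkhorn=40 → close Dunmere (overflow 37)
  49÷1 = 49 each, +1 to first 0

Closure order: Fernhollow, Juniper, Briarlake, Hollowpine, Cedarfen, Dunmere
Last habitat: Elkhorn with 89 animals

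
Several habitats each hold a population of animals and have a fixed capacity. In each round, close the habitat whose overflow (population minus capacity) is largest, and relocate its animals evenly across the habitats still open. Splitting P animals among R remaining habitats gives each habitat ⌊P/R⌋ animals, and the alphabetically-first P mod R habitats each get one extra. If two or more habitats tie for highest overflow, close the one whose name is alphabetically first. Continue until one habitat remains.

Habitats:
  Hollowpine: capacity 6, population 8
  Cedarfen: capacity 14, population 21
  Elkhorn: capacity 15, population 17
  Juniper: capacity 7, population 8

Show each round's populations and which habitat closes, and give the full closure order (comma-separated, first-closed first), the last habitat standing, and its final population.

Closure order: Cedarfen, Elkhorn, Hollowpine
Last habitat: Juniper with 54 animals

Round 1: Cedarfen=21 Elkhorn=17 Hollowpine=8 Juniper=8 → close Cedarfen (overflow 7)
  21÷3 = 7 each, +1 to first 0
Round 2: Elkhorn=24 Hollowpine=15 Juniper=15 → close Elkhorn (overflow 9)
  24÷2 = 12 each, +1 to first 0
Round 3: Hollowpine=27 Juniper=27 → close Hollowpine (overflow 21)
  27÷1 = 27 each, +1 to first 0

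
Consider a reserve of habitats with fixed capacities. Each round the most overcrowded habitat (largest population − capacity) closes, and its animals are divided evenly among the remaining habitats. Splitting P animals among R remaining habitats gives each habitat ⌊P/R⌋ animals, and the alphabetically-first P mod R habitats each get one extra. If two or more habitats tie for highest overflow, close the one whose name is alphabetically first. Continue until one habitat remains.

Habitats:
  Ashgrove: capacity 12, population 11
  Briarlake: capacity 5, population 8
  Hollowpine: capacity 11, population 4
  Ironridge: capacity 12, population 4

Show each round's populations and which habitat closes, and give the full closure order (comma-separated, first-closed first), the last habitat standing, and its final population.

Closure order: Briarlake, Ashgrove, Hollowpine
Last habitat: Ironridge with 27 animals

Round 1: Ashgrove=11 Briarlake=8 Hollowpine=4 Ironridge=4 → close Briarlake (overflow 3)
  8÷3 = 2 each, +1 to first 2
Round 2: Ashgrove=14 Hollowpine=7 Ironridge=6 → close Ashgrove (overflow 2)
  14÷2 = 7 each, +1 to first 0
Round 3: Hollowpine=14 Ironridge=13 → close Hollowpine (overflow 3)
  14÷1 = 14 each, +1 to first 0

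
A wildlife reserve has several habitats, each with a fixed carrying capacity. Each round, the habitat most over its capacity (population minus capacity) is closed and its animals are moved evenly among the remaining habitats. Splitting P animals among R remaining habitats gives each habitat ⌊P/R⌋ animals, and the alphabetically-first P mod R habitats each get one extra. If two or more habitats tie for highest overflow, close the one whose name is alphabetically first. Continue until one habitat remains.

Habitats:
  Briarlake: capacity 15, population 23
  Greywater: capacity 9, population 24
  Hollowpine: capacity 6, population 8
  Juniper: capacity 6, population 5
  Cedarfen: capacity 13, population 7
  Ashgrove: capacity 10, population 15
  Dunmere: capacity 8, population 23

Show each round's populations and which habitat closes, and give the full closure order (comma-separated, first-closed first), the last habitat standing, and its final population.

Closure order: Dunmere, Greywater, Briarlake, Ashgrove, Hollowpine, Juniper
Last habitat: Cedarfen with 105 animals

Round 1: Ashgrove=15 Briarlake=23 Cedarfen=7 Dunmere=23 Greywater=24 Hollowpine=8 Juniper=5 → close Dunmere (overflow 15)
  23÷6 = 3 each, +1 to first 5
Round 2: Ashgrove=19 Briarlake=27 Cedarfen=11 Greywater=28 Hollowpine=12 Juniper=8 → close Greywater (overflow 19)
  28÷5 = 5 each, +1 to first 3
Round 3: Ashgrove=25 Briarlake=33 Cedarfen=17 Hollowpine=17 Juniper=13 → close Briarlake (overflow 18)
  33÷4 = 8 each, +1 to first 1
Round 4: Ashgrove=34 Cedarfen=25 Hollowpine=25 Juniper=21 → close Ashgrove (overflow 24)
  34÷3 = 11 each, +1 to first 1
Round 5: Cedarfen=37 Hollowpine=36 Juniper=32 → close Hollowpine (overflow 30)
  36÷2 = 18 each, +1 to first 0
Round 6: Cedarfen=55 Juniper=50 → close Juniper (overflow 44)
  50÷1 = 50 each, +1 to first 0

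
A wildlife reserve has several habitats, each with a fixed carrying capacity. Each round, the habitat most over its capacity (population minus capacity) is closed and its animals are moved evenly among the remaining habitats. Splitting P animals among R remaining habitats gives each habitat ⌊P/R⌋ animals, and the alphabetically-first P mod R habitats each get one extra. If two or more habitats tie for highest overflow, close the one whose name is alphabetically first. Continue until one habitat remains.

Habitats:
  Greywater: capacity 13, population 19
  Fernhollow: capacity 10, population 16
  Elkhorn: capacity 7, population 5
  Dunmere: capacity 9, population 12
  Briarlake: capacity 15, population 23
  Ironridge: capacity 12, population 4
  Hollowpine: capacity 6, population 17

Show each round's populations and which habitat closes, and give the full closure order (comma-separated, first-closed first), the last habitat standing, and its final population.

Closure order: Hollowpine, Briarlake, Fernhollow, Greywater, Dunmere, Elkhorn
Last habitat: Ironridge with 96 animals

Round 1: Briarlake=23 Dunmere=12 Elkhorn=5 Fernhollow=16 Greywater=19 Hollowpine=17 Ironridge=4 → close Hollowpine (overflow 11)
  17÷6 = 2 each, +1 to first 5
Round 2: Briarlake=26 Dunmere=15 Elkhorn=8 Fernhollow=19 Greywater=22 Ironridge=6 → close Briarlake (overflow 11)
  26÷5 = 5 each, +1 to first 1
Round 3: Dunmere=21 Elkhorn=13 Fernhollow=24 Greywater=27 Ironridge=11 → close Fernhollow (overflow 14)
  24÷4 = 6 each, +1 to first 0
Round 4: Dunmere=27 Elkhorn=19 Greywater=33 Ironridge=17 → close Greywater (overflow 20)
  33÷3 = 11 each, +1 to first 0
Round 5: Dunmere=38 Elkhorn=30 Ironridge=28 → close Dunmere (overflow 29)
  38÷2 = 19 each, +1 to first 0
Round 6: Elkhorn=49 Ironridge=47 → close Elkhorn (overflow 42)
  49÷1 = 49 each, +1 to first 0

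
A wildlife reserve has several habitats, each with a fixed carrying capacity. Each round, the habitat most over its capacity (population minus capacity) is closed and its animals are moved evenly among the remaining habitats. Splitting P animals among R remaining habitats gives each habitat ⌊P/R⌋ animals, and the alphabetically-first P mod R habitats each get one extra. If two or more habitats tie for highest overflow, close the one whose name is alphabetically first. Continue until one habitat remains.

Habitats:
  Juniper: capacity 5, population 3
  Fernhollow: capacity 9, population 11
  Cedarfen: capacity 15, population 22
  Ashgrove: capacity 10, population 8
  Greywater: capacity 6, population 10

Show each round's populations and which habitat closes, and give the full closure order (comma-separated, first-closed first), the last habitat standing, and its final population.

Round 1: Ashgrove=8 Cedarfen=22 Fernhollow=11 Greywater=10 Juniper=3 → close Cedarfen (overflow 7)
  22÷4 = 5 each, +1 to first 2
Round 2: Ashgrove=14 Fernhollow=17 Greywater=15 Juniper=8 → close Greywater (overflow 9)
  15÷3 = 5 each, +1 to first 0
Round 3: Ashgrove=19 Fernhollow=22 Juniper=13 → close Fernhollow (overflow 13)
  22÷2 = 11 each, +1 to first 0
Round 4: Ashgrove=30 Juniper=24 → close Ashgrove (overflow 20)
  30÷1 = 30 each, +1 to first 0

Closure order: Cedarfen, Greywater, Fernhollow, Ashgrove
Last habitat: Juniper with 54 animals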